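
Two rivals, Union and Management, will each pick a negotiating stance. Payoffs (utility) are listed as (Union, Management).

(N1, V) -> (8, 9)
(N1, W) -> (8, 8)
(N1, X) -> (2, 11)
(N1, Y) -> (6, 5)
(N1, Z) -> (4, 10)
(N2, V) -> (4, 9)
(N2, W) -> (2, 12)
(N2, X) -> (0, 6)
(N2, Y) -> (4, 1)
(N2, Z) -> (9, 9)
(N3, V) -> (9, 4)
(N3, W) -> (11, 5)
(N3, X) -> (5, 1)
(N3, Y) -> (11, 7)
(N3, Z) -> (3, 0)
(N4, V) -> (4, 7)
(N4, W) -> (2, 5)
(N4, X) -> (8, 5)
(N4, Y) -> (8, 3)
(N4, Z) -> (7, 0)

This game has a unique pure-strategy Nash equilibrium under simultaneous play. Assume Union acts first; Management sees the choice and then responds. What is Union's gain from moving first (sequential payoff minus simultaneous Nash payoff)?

0

Solve by backward induction (Union leads).
- N1: BR = X, leader payoff 2.
- N2: BR = W, leader payoff 2.
- N3: BR = Y, leader payoff 11.
- N4: BR = V, leader payoff 4.
Maximizing over 2, 2, 11, 4, Union chooses N3. Subgame-perfect outcome: (N3, Y) with payoffs (11, 7).
Now find the simultaneous Nash equilibrium.
Union's best replies: V→N3; W→N3; X→N4; Y→N3; Z→N2.
Management's best replies: N1→X; N2→W; N3→Y; N4→V.
Only (N3, Y) has each player best-responding; Nash payoffs (11, 7).
Union's commitment gain: 11 − 11 = 0.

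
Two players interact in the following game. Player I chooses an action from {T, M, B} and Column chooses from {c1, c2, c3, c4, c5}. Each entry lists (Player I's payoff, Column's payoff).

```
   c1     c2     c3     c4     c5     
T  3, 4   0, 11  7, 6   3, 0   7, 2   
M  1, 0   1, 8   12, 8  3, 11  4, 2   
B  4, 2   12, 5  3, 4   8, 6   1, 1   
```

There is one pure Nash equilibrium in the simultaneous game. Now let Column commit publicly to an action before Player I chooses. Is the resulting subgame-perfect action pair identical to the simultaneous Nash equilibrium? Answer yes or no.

no

Backward induction with Column moving first.
- c1: Player I compares 3, 1, 4 and picks B; Column would get 2.
- c2: Player I compares 0, 1, 12 and picks B; Column would get 5.
- c3: Player I compares 7, 12, 3 and picks M; Column would get 8.
- c4: Player I compares 3, 3, 8 and picks B; Column would get 6.
- c5: Player I compares 7, 4, 1 and picks T; Column would get 2.
Among 2, 5, 8, 6, 2, the best is 8 at c3. Subgame-perfect outcome: (M, c3) with payoffs (12, 8).
Under simultaneous play:
Player I's best replies: c1→B; c2→B; c3→M; c4→B; c5→T.
Column's best replies: T→c2; M→c4; B→c4.
Only (B, c4) has each player best-responding; Nash payoffs (8, 6).
Sequential outcome (M, c3) differs from the Nash profile (B, c4).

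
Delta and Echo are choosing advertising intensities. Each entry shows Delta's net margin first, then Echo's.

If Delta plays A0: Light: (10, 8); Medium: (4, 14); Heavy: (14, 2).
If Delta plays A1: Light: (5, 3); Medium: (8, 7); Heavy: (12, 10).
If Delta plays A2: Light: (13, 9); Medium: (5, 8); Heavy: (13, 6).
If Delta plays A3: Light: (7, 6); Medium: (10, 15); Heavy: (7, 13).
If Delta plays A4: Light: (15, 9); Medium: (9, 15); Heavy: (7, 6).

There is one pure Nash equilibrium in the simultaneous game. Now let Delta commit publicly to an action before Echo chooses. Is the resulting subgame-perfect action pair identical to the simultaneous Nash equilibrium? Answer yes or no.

no

Echo best-responds to each possible Delta move:
- A0: BR = Medium, leader payoff 4.
- A1: BR = Heavy, leader payoff 12.
- A2: BR = Light, leader payoff 13.
- A3: BR = Medium, leader payoff 10.
- A4: BR = Medium, leader payoff 9.
Among 4, 12, 13, 10, 9, the best is 13 at A2. Subgame-perfect outcome: (A2, Light) with payoffs (13, 9).
For the simultaneous game, intersect best replies.
Delta's best replies: Light→A4; Medium→A3; Heavy→A0.
Echo's best replies: A0→Medium; A1→Heavy; A2→Light; A3→Medium; A4→Medium.
The unique mutual best reply is (A3, Medium), giving (10, 15).
Sequential outcome (A2, Light) differs from the Nash profile (A3, Medium).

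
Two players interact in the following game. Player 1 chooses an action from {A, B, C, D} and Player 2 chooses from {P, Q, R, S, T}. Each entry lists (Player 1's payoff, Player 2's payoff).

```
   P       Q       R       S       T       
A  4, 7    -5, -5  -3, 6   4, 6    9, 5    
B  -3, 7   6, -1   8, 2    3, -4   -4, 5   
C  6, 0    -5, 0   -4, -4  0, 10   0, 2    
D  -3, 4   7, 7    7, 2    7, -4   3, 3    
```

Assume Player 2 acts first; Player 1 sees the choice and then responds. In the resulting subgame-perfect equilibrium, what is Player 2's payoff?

7

Player 1 best-responds to each possible Player 2 move:
- P: Player 1 compares 4, -3, 6, -3 and picks C; Player 2 would get 0.
- Q: Player 1 compares -5, 6, -5, 7 and picks D; Player 2 would get 7.
- R: Player 1 compares -3, 8, -4, 7 and picks B; Player 2 would get 2.
- S: Player 1 compares 4, 3, 0, 7 and picks D; Player 2 would get -4.
- T: Player 1 compares 9, -4, 0, 3 and picks A; Player 2 would get 5.
Among 0, 7, 2, -4, 5, the best is 7 at Q. Subgame-perfect outcome: (D, Q) with payoffs (7, 7).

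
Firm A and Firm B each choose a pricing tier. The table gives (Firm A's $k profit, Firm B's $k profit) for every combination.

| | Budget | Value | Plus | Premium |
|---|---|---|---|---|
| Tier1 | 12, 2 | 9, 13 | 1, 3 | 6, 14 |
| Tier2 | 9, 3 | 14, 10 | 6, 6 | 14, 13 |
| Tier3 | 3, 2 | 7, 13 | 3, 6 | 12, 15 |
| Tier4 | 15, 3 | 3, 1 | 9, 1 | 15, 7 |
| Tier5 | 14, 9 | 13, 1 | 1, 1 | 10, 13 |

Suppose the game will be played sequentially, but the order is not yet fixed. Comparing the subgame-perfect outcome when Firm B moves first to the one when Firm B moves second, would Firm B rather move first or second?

first

If Firm A leads: Firm B's best replies are Tier1→Premium, Tier2→Premium, Tier3→Premium, Tier4→Premium, Tier5→Premium; Firm A's induced payoffs 6, 14, 12, 15, 10; outcome (Tier4, Premium), payoffs (15, 7).
If Firm B leads: Firm A's best replies are Budget→Tier4, Value→Tier2, Plus→Tier4, Premium→Tier4; Firm B's induced payoffs 3, 10, 1, 7; outcome (Tier2, Value), payoffs (14, 10).
Firm B gets 10 moving first and 7 moving second, so Firm B prefers to move first.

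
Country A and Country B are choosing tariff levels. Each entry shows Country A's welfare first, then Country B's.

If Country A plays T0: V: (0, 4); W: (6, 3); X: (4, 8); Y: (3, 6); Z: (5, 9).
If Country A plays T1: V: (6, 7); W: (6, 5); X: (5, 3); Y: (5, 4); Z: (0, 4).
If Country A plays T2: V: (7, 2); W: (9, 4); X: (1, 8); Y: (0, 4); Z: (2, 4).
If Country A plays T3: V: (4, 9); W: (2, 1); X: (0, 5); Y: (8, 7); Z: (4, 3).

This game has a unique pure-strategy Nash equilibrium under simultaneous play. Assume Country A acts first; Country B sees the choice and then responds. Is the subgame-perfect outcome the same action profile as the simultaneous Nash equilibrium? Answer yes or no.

Backward induction with Country A moving first.
- T0: BR = Z, leader payoff 5.
- T1: BR = V, leader payoff 6.
- T2: BR = X, leader payoff 1.
- T3: BR = V, leader payoff 4.
Maximizing over 5, 6, 1, 4, Country A chooses T1. Subgame-perfect outcome: (T1, V) with payoffs (6, 7).
For the simultaneous game, intersect best replies.
Country A's best replies: V→T2; W→T2; X→T1; Y→T3; Z→T0.
Country B's best replies: T0→Z; T1→V; T2→X; T3→V.
Only (T0, Z) has each player best-responding; Nash payoffs (5, 9).
Sequential outcome (T1, V) differs from the Nash profile (T0, Z).

no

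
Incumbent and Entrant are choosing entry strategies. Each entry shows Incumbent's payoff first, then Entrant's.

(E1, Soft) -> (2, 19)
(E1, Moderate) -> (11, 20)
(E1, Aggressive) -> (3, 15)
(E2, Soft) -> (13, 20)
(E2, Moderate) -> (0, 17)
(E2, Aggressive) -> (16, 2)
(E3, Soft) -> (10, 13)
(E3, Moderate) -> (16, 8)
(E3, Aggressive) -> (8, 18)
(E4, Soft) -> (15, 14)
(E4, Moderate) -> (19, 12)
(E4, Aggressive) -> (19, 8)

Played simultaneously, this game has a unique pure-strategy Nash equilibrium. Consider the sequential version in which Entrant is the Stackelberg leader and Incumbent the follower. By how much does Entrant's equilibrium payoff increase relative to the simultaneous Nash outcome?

Incumbent best-responds to each possible Entrant move:
- Soft → Incumbent plays E4 (best of 2, 13, 10, 15); Entrant gets 14.
- Moderate → Incumbent plays E4 (best of 11, 0, 16, 19); Entrant gets 12.
- Aggressive → Incumbent plays E4 (best of 3, 16, 8, 19); Entrant gets 8.
Among 14, 12, 8, the best is 14 at Soft. Subgame-perfect outcome: (E4, Soft) with payoffs (15, 14).
Now find the simultaneous Nash equilibrium.
Incumbent's best replies: Soft→E4; Moderate→E4; Aggressive→E4.
Entrant's best replies: E1→Moderate; E2→Soft; E3→Aggressive; E4→Soft.
The unique mutual best reply is (E4, Soft), giving (15, 14).
Entrant's commitment gain: 14 − 14 = 0.

0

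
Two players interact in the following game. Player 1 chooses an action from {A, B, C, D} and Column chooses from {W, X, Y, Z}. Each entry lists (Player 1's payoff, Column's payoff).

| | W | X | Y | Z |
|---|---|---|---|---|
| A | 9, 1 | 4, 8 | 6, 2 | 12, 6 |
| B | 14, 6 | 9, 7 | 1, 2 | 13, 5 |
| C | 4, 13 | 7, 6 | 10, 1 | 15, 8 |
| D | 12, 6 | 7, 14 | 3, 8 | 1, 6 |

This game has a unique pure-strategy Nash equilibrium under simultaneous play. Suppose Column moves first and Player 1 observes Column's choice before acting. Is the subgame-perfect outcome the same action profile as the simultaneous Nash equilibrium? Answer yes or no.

no

Player 1 best-responds to each possible Column move:
- W: BR = B, leader payoff 6.
- X: BR = B, leader payoff 7.
- Y: BR = C, leader payoff 1.
- Z: BR = C, leader payoff 8.
Among 6, 7, 1, 8, the best is 8 at Z. Subgame-perfect outcome: (C, Z) with payoffs (15, 8).
For the simultaneous game, intersect best replies.
Player 1's best replies: W→B; X→B; Y→C; Z→C.
Column's best replies: A→X; B→X; C→W; D→X.
Only (B, X) has each player best-responding; Nash payoffs (9, 7).
Sequential outcome (C, Z) differs from the Nash profile (B, X).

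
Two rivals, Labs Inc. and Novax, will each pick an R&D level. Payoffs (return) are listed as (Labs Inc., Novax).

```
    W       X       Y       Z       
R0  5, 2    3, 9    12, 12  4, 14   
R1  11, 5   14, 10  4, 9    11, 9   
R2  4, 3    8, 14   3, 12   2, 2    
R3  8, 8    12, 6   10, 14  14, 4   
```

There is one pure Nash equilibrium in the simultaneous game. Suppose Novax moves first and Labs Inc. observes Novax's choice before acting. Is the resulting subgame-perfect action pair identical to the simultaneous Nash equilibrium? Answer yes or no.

no

Backward induction with Novax moving first.
- W: Labs Inc. compares 5, 11, 4, 8 and picks R1; Novax would get 5.
- X: Labs Inc. compares 3, 14, 8, 12 and picks R1; Novax would get 10.
- Y: Labs Inc. compares 12, 4, 3, 10 and picks R0; Novax would get 12.
- Z: Labs Inc. compares 4, 11, 2, 14 and picks R3; Novax would get 4.
Among 5, 10, 12, 4, the best is 12 at Y. Subgame-perfect outcome: (R0, Y) with payoffs (12, 12).
Now find the simultaneous Nash equilibrium.
Labs Inc.'s best replies: W→R1; X→R1; Y→R0; Z→R3.
Novax's best replies: R0→Z; R1→X; R2→X; R3→Y.
Only (R1, X) has each player best-responding; Nash payoffs (14, 10).
Sequential outcome (R0, Y) differs from the Nash profile (R1, X).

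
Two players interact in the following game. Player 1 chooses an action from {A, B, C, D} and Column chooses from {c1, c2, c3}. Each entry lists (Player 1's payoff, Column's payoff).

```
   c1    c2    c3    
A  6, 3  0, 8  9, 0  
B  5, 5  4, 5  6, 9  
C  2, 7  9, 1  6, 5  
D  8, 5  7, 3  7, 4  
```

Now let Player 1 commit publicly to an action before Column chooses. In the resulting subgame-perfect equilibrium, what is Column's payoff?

Backward induction with Player 1 moving first.
- A: Column compares 3, 8, 0 and picks c2; Player 1 would get 0.
- B: Column compares 5, 5, 9 and picks c3; Player 1 would get 6.
- C: Column compares 7, 1, 5 and picks c1; Player 1 would get 2.
- D: Column compares 5, 3, 4 and picks c1; Player 1 would get 8.
Among 0, 6, 2, 8, the best is 8 at D. Subgame-perfect outcome: (D, c1) with payoffs (8, 5).

5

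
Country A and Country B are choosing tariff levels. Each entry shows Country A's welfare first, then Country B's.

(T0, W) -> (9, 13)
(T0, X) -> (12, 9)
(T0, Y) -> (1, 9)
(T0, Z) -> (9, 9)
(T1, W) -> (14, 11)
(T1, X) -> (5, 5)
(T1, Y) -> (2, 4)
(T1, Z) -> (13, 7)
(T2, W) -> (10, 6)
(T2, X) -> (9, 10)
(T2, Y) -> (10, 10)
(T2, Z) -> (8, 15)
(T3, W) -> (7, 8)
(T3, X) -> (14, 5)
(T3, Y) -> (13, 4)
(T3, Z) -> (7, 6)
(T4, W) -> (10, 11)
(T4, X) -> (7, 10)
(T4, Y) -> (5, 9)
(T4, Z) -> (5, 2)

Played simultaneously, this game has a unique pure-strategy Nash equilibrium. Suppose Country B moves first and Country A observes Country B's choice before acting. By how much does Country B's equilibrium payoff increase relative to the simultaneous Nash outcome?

Work backward from Country A's decision.
- W: BR = T1, leader payoff 11.
- X: BR = T3, leader payoff 5.
- Y: BR = T3, leader payoff 4.
- Z: BR = T1, leader payoff 7.
Among 11, 5, 4, 7, the best is 11 at W. Subgame-perfect outcome: (T1, W) with payoffs (14, 11).
Now find the simultaneous Nash equilibrium.
Country A's best replies: W→T1; X→T3; Y→T3; Z→T1.
Country B's best replies: T0→W; T1→W; T2→Z; T3→W; T4→W.
The unique mutual best reply is (T1, W), giving (14, 11).
Country B's commitment gain: 11 − 11 = 0.

0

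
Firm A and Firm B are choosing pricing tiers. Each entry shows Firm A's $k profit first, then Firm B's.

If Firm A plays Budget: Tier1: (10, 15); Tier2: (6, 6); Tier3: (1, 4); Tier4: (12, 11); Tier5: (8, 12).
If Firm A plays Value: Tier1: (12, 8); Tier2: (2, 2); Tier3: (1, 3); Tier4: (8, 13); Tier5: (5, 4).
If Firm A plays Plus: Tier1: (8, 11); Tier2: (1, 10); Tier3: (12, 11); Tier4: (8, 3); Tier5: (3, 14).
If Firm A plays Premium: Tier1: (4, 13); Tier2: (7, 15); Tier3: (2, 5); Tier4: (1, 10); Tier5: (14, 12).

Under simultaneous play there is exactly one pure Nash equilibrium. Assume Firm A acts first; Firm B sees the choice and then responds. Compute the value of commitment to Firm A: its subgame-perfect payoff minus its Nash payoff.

3

Backward induction with Firm A moving first.
- Budget: Firm B compares 15, 6, 4, 11, 12 and picks Tier1; Firm A would get 10.
- Value: Firm B compares 8, 2, 3, 13, 4 and picks Tier4; Firm A would get 8.
- Plus: Firm B compares 11, 10, 11, 3, 14 and picks Tier5; Firm A would get 3.
- Premium: Firm B compares 13, 15, 5, 10, 12 and picks Tier2; Firm A would get 7.
Firm A's induced payoffs are 10, 8, 3, 7, so Firm A commits to Budget. Subgame-perfect outcome: (Budget, Tier1) with payoffs (10, 15).
For the simultaneous game, intersect best replies.
Firm A's best replies: Tier1→Value; Tier2→Premium; Tier3→Plus; Tier4→Budget; Tier5→Premium.
Firm B's best replies: Budget→Tier1; Value→Tier4; Plus→Tier5; Premium→Tier2.
Only (Premium, Tier2) has each player best-responding; Nash payoffs (7, 15).
Firm A's commitment gain: 10 − 7 = 3.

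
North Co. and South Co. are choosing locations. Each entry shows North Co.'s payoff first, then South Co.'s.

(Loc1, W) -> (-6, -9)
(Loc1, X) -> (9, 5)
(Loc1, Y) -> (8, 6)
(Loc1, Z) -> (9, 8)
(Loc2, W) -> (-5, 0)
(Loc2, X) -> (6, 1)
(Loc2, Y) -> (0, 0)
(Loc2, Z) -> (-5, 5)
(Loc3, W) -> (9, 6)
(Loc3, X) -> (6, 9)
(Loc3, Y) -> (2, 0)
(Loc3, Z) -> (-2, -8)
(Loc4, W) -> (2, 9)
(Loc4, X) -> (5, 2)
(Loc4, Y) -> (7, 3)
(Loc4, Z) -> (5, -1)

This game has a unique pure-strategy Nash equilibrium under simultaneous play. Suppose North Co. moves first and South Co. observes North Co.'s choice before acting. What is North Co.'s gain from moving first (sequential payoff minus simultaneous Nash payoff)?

0

Work backward from South Co.'s decision.
- Loc1 → South Co. plays Z (best of -9, 5, 6, 8); North Co. gets 9.
- Loc2 → South Co. plays Z (best of 0, 1, 0, 5); North Co. gets -5.
- Loc3 → South Co. plays X (best of 6, 9, 0, -8); North Co. gets 6.
- Loc4 → South Co. plays W (best of 9, 2, 3, -1); North Co. gets 2.
Maximizing over 9, -5, 6, 2, North Co. chooses Loc1. Subgame-perfect outcome: (Loc1, Z) with payoffs (9, 8).
Now find the simultaneous Nash equilibrium.
North Co.'s best replies: W→Loc3; X→Loc1; Y→Loc1; Z→Loc1.
South Co.'s best replies: Loc1→Z; Loc2→Z; Loc3→X; Loc4→W.
The unique mutual best reply is (Loc1, Z), giving (9, 8).
North Co.'s commitment gain: 9 − 9 = 0.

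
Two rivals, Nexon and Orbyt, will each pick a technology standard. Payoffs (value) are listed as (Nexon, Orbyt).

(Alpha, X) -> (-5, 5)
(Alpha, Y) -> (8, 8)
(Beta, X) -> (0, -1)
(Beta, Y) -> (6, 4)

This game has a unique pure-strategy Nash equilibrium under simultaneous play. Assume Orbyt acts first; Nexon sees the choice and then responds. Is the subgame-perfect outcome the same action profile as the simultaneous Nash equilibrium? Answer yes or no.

Work backward from Nexon's decision.
- X → Nexon plays Beta (best of -5, 0); Orbyt gets -1.
- Y → Nexon plays Alpha (best of 8, 6); Orbyt gets 8.
Orbyt's induced payoffs are -1, 8, so Orbyt commits to Y. Subgame-perfect outcome: (Alpha, Y) with payoffs (8, 8).
For the simultaneous game, intersect best replies.
Nexon's best replies: X→Beta; Y→Alpha.
Orbyt's best replies: Alpha→Y; Beta→Y.
The unique mutual best reply is (Alpha, Y), giving (8, 8).
Sequential outcome (Alpha, Y) coincides with the Nash profile (Alpha, Y).

yes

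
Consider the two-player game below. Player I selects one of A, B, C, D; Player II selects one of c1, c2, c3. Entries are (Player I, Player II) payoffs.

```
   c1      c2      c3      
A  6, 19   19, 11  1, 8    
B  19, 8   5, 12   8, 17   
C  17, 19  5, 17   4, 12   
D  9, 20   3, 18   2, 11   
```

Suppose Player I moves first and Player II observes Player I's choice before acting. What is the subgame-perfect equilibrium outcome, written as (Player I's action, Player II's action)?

(C, c1)

Work backward from Player II's decision.
- A: BR = c1, leader payoff 6.
- B: BR = c3, leader payoff 8.
- C: BR = c1, leader payoff 17.
- D: BR = c1, leader payoff 9.
Maximizing over 6, 8, 17, 9, Player I chooses C. Subgame-perfect outcome: (C, c1) with payoffs (17, 19).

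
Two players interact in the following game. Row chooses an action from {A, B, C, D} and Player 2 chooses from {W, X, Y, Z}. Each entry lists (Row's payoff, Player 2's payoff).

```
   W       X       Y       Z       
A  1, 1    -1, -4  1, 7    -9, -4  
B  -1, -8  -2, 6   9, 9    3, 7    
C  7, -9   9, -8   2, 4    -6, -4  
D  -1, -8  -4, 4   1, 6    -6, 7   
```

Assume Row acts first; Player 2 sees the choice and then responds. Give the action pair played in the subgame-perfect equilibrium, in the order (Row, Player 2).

Solve by backward induction (Row leads).
- A: BR = Y, leader payoff 1.
- B: BR = Y, leader payoff 9.
- C: BR = Y, leader payoff 2.
- D: BR = Z, leader payoff -6.
Maximizing over 1, 9, 2, -6, Row chooses B. Subgame-perfect outcome: (B, Y) with payoffs (9, 9).

(B, Y)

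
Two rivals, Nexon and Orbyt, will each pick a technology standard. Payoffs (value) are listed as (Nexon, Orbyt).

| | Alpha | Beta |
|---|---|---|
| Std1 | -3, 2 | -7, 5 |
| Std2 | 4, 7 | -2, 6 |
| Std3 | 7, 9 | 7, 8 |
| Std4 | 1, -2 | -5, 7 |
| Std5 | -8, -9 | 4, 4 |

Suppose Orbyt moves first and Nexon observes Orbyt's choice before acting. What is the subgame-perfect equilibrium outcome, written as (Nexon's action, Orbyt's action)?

(Std3, Alpha)

Backward induction with Orbyt moving first.
- Alpha: BR = Std3, leader payoff 9.
- Beta: BR = Std3, leader payoff 8.
Maximizing over 9, 8, Orbyt chooses Alpha. Subgame-perfect outcome: (Std3, Alpha) with payoffs (7, 9).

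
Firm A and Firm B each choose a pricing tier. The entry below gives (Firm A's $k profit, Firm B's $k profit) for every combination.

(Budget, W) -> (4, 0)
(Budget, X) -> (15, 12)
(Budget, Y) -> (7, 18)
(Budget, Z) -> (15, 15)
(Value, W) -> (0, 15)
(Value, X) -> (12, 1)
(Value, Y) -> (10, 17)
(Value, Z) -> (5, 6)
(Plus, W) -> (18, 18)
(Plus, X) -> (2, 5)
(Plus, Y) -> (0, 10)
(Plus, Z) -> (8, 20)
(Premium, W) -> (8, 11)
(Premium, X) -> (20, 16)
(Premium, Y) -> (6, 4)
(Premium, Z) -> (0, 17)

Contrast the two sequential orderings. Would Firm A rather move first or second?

second

If Firm A leads: Firm B's best replies are Budget→Y, Value→Y, Plus→Z, Premium→Z; Firm A's induced payoffs 7, 10, 8, 0; outcome (Value, Y), payoffs (10, 17).
If Firm B leads: Firm A's best replies are W→Plus, X→Premium, Y→Value, Z→Budget; Firm B's induced payoffs 18, 16, 17, 15; outcome (Plus, W), payoffs (18, 18).
Firm A gets 10 moving first and 18 moving second, so Firm A prefers to move second.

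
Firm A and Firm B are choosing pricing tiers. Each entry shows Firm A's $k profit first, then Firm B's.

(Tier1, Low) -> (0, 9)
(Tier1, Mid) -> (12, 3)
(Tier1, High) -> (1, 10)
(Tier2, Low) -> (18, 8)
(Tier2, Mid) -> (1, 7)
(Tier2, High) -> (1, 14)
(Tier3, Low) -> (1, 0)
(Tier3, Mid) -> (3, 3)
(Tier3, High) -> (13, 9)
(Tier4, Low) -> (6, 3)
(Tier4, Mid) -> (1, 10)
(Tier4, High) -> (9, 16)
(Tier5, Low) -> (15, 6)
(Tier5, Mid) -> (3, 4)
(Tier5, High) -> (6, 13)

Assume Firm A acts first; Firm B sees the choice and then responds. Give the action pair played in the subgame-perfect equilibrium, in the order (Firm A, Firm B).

(Tier3, High)

Backward induction with Firm A moving first.
- Tier1: BR = High, leader payoff 1.
- Tier2: BR = High, leader payoff 1.
- Tier3: BR = High, leader payoff 13.
- Tier4: BR = High, leader payoff 9.
- Tier5: BR = High, leader payoff 6.
Maximizing over 1, 1, 13, 9, 6, Firm A chooses Tier3. Subgame-perfect outcome: (Tier3, High) with payoffs (13, 9).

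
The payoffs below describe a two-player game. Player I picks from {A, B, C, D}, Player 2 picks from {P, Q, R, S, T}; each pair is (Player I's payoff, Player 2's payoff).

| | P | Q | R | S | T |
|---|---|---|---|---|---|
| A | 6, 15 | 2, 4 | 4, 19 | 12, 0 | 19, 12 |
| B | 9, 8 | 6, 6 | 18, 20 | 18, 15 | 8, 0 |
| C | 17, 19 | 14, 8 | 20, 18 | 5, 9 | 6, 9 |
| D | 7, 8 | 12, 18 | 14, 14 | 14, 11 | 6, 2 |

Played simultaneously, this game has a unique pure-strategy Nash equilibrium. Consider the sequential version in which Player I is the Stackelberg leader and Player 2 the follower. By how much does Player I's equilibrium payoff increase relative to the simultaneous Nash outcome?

1

Backward induction with Player I moving first.
- A: BR = R, leader payoff 4.
- B: BR = R, leader payoff 18.
- C: BR = P, leader payoff 17.
- D: BR = Q, leader payoff 12.
Among 4, 18, 17, 12, the best is 18 at B. Subgame-perfect outcome: (B, R) with payoffs (18, 20).
For the simultaneous game, intersect best replies.
Player I's best replies: P→C; Q→C; R→C; S→B; T→A.
Player 2's best replies: A→R; B→R; C→P; D→Q.
The unique mutual best reply is (C, P), giving (17, 19).
Player I's commitment gain: 18 − 17 = 1.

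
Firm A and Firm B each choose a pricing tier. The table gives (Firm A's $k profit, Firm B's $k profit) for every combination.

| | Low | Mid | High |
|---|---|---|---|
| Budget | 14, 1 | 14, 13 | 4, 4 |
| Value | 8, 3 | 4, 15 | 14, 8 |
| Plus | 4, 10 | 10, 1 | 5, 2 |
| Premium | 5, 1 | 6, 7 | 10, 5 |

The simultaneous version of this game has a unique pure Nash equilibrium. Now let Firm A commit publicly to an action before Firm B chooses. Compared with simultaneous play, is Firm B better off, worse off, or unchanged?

unchanged

Solve by backward induction (Firm A leads).
- Budget → Firm B plays Mid (best of 1, 13, 4); Firm A gets 14.
- Value → Firm B plays Mid (best of 3, 15, 8); Firm A gets 4.
- Plus → Firm B plays Low (best of 10, 1, 2); Firm A gets 4.
- Premium → Firm B plays Mid (best of 1, 7, 5); Firm A gets 6.
Maximizing over 14, 4, 4, 6, Firm A chooses Budget. Subgame-perfect outcome: (Budget, Mid) with payoffs (14, 13).
For the simultaneous game, intersect best replies.
Firm A's best replies: Low→Budget; Mid→Budget; High→Value.
Firm B's best replies: Budget→Mid; Value→Mid; Plus→Low; Premium→Mid.
Only (Budget, Mid) has each player best-responding; Nash payoffs (14, 13).
Firm B earns 13 sequentially versus 13 at the Nash outcome: unchanged.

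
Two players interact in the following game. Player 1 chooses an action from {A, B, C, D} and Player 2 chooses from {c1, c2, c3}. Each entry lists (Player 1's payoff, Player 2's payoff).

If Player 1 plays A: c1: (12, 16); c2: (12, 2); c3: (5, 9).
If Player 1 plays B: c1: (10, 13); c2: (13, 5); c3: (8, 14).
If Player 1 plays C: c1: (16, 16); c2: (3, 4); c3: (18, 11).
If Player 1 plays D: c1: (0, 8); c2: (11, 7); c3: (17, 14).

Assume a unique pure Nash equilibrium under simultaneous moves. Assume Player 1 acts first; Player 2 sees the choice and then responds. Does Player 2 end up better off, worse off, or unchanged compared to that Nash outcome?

Solve by backward induction (Player 1 leads).
- A → Player 2 plays c1 (best of 16, 2, 9); Player 1 gets 12.
- B → Player 2 plays c3 (best of 13, 5, 14); Player 1 gets 8.
- C → Player 2 plays c1 (best of 16, 4, 11); Player 1 gets 16.
- D → Player 2 plays c3 (best of 8, 7, 14); Player 1 gets 17.
Maximizing over 12, 8, 16, 17, Player 1 chooses D. Subgame-perfect outcome: (D, c3) with payoffs (17, 14).
For the simultaneous game, intersect best replies.
Player 1's best replies: c1→C; c2→B; c3→C.
Player 2's best replies: A→c1; B→c3; C→c1; D→c3.
Only (C, c1) has each player best-responding; Nash payoffs (16, 16).
Player 2 earns 14 sequentially versus 16 at the Nash outcome: worse off.

worse off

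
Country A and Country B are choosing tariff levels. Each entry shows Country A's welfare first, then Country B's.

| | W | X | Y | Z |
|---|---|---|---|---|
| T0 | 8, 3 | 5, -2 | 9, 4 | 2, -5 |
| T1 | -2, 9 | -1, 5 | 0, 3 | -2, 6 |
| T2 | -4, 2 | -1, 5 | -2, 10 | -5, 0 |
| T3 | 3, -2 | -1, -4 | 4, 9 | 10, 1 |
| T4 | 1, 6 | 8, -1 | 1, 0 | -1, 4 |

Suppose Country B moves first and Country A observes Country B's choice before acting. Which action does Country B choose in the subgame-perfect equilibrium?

Country A best-responds to each possible Country B move:
- W → Country A plays T0 (best of 8, -2, -4, 3, 1); Country B gets 3.
- X → Country A plays T4 (best of 5, -1, -1, -1, 8); Country B gets -1.
- Y → Country A plays T0 (best of 9, 0, -2, 4, 1); Country B gets 4.
- Z → Country A plays T3 (best of 2, -2, -5, 10, -1); Country B gets 1.
Country B's induced payoffs are 3, -1, 4, 1, so Country B commits to Y. Subgame-perfect outcome: (T0, Y) with payoffs (9, 4).

Y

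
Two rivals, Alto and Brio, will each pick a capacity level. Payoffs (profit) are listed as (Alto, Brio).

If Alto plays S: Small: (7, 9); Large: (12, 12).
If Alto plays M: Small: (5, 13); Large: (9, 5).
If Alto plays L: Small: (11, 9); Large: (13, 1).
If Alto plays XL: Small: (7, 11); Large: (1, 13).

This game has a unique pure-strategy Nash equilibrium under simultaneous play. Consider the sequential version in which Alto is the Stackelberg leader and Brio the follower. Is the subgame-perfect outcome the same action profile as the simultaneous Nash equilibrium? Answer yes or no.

Backward induction with Alto moving first.
- S: BR = Large, leader payoff 12.
- M: BR = Small, leader payoff 5.
- L: BR = Small, leader payoff 11.
- XL: BR = Large, leader payoff 1.
Among 12, 5, 11, 1, the best is 12 at S. Subgame-perfect outcome: (S, Large) with payoffs (12, 12).
For the simultaneous game, intersect best replies.
Alto's best replies: Small→L; Large→L.
Brio's best replies: S→Large; M→Small; L→Small; XL→Large.
The unique mutual best reply is (L, Small), giving (11, 9).
Sequential outcome (S, Large) differs from the Nash profile (L, Small).

no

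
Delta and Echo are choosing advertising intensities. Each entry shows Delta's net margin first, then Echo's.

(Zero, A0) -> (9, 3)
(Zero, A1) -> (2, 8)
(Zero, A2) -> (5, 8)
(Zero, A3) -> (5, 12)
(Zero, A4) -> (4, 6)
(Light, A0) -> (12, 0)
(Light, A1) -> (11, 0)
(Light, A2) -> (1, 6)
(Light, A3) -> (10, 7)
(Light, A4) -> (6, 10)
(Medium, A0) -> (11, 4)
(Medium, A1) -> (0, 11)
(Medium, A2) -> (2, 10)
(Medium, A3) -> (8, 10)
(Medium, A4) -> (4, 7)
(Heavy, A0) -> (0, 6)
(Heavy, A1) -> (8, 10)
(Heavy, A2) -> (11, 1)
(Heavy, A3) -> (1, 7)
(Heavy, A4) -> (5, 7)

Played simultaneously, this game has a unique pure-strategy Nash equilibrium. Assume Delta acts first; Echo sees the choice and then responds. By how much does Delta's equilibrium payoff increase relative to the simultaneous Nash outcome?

Echo best-responds to each possible Delta move:
- Zero: Echo compares 3, 8, 8, 12, 6 and picks A3; Delta would get 5.
- Light: Echo compares 0, 0, 6, 7, 10 and picks A4; Delta would get 6.
- Medium: Echo compares 4, 11, 10, 10, 7 and picks A1; Delta would get 0.
- Heavy: Echo compares 6, 10, 1, 7, 7 and picks A1; Delta would get 8.
Among 5, 6, 0, 8, the best is 8 at Heavy. Subgame-perfect outcome: (Heavy, A1) with payoffs (8, 10).
For the simultaneous game, intersect best replies.
Delta's best replies: A0→Light; A1→Light; A2→Heavy; A3→Light; A4→Light.
Echo's best replies: Zero→A3; Light→A4; Medium→A1; Heavy→A1.
Only (Light, A4) has each player best-responding; Nash payoffs (6, 10).
Delta's commitment gain: 8 − 6 = 2.

2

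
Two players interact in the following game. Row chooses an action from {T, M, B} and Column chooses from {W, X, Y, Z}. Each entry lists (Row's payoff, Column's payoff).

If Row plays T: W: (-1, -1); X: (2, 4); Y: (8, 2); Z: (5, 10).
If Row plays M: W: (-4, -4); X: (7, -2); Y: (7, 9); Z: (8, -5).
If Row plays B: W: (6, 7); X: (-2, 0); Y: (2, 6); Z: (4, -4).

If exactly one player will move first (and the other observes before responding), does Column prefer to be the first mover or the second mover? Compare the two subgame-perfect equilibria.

second

If Row leads: Column's best replies are T→Z, M→Y, B→W; Row's induced payoffs 5, 7, 6; outcome (M, Y), payoffs (7, 9).
If Column leads: Row's best replies are W→B, X→M, Y→T, Z→M; Column's induced payoffs 7, -2, 2, -5; outcome (B, W), payoffs (6, 7).
Column gets 7 moving first and 9 moving second, so Column prefers to move second.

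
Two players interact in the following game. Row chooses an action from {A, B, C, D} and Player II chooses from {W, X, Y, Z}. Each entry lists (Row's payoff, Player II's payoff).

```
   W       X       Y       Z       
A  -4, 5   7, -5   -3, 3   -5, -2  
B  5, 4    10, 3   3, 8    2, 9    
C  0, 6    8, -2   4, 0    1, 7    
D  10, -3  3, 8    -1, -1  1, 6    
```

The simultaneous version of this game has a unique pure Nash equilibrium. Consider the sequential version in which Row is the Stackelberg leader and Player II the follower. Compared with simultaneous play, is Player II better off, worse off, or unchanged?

Backward induction with Row moving first.
- A: Player II compares 5, -5, 3, -2 and picks W; Row would get -4.
- B: Player II compares 4, 3, 8, 9 and picks Z; Row would get 2.
- C: Player II compares 6, -2, 0, 7 and picks Z; Row would get 1.
- D: Player II compares -3, 8, -1, 6 and picks X; Row would get 3.
Maximizing over -4, 2, 1, 3, Row chooses D. Subgame-perfect outcome: (D, X) with payoffs (3, 8).
Now find the simultaneous Nash equilibrium.
Row's best replies: W→D; X→B; Y→C; Z→B.
Player II's best replies: A→W; B→Z; C→Z; D→X.
Only (B, Z) has each player best-responding; Nash payoffs (2, 9).
Player II earns 8 sequentially versus 9 at the Nash outcome: worse off.

worse off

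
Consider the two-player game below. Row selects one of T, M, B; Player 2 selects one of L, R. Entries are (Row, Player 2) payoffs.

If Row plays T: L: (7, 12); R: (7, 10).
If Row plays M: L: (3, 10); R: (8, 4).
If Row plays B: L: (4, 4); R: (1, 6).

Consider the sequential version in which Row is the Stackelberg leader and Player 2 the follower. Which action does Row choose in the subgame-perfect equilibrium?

T

Solve by backward induction (Row leads).
- T → Player 2 plays L (best of 12, 10); Row gets 7.
- M → Player 2 plays L (best of 10, 4); Row gets 3.
- B → Player 2 plays R (best of 4, 6); Row gets 1.
Maximizing over 7, 3, 1, Row chooses T. Subgame-perfect outcome: (T, L) with payoffs (7, 12).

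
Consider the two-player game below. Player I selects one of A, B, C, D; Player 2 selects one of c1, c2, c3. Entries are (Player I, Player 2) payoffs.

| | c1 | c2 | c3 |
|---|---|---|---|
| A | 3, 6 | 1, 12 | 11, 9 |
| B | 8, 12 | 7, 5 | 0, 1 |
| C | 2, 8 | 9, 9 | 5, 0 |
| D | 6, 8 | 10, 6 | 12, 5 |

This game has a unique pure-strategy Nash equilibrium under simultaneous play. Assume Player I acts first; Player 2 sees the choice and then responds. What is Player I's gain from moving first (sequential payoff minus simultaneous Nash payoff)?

Work backward from Player 2's decision.
- A: Player 2 compares 6, 12, 9 and picks c2; Player I would get 1.
- B: Player 2 compares 12, 5, 1 and picks c1; Player I would get 8.
- C: Player 2 compares 8, 9, 0 and picks c2; Player I would get 9.
- D: Player 2 compares 8, 6, 5 and picks c1; Player I would get 6.
Player I's induced payoffs are 1, 8, 9, 6, so Player I commits to C. Subgame-perfect outcome: (C, c2) with payoffs (9, 9).
Now find the simultaneous Nash equilibrium.
Player I's best replies: c1→B; c2→D; c3→D.
Player 2's best replies: A→c2; B→c1; C→c2; D→c1.
Only (B, c1) has each player best-responding; Nash payoffs (8, 12).
Player I's commitment gain: 9 − 8 = 1.

1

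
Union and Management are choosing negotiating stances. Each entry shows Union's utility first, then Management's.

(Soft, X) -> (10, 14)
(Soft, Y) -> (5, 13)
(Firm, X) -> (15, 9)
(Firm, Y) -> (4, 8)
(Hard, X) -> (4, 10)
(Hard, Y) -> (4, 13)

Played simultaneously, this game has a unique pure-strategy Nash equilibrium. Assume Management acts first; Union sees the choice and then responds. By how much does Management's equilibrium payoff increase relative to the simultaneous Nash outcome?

Solve by backward induction (Management leads).
- X → Union plays Firm (best of 10, 15, 4); Management gets 9.
- Y → Union plays Soft (best of 5, 4, 4); Management gets 13.
Maximizing over 9, 13, Management chooses Y. Subgame-perfect outcome: (Soft, Y) with payoffs (5, 13).
Under simultaneous play:
Union's best replies: X→Firm; Y→Soft.
Management's best replies: Soft→X; Firm→X; Hard→Y.
The unique mutual best reply is (Firm, X), giving (15, 9).
Management's commitment gain: 13 − 9 = 4.

4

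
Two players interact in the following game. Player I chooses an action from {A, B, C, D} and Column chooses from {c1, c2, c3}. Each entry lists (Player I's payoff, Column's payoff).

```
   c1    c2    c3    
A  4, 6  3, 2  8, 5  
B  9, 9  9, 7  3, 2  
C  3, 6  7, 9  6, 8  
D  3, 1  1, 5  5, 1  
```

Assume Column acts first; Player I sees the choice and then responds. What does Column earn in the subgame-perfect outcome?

9

Backward induction with Column moving first.
- c1: Player I compares 4, 9, 3, 3 and picks B; Column would get 9.
- c2: Player I compares 3, 9, 7, 1 and picks B; Column would get 7.
- c3: Player I compares 8, 3, 6, 5 and picks A; Column would get 5.
Maximizing over 9, 7, 5, Column chooses c1. Subgame-perfect outcome: (B, c1) with payoffs (9, 9).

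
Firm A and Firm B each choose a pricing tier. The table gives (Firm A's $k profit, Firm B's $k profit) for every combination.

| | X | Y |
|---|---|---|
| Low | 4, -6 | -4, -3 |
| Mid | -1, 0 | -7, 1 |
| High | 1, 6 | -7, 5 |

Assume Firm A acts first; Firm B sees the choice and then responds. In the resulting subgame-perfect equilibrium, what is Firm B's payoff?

Firm B best-responds to each possible Firm A move:
- Low: BR = Y, leader payoff -4.
- Mid: BR = Y, leader payoff -7.
- High: BR = X, leader payoff 1.
Firm A's induced payoffs are -4, -7, 1, so Firm A commits to High. Subgame-perfect outcome: (High, X) with payoffs (1, 6).

6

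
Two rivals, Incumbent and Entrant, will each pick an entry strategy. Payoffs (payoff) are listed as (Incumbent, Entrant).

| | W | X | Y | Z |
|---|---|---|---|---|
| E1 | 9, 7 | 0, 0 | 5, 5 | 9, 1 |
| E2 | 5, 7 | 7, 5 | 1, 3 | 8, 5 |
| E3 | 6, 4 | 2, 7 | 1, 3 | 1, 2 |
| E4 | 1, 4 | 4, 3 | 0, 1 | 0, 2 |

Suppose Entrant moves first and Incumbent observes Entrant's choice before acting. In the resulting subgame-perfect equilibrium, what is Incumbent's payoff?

9

Backward induction with Entrant moving first.
- W: Incumbent compares 9, 5, 6, 1 and picks E1; Entrant would get 7.
- X: Incumbent compares 0, 7, 2, 4 and picks E2; Entrant would get 5.
- Y: Incumbent compares 5, 1, 1, 0 and picks E1; Entrant would get 5.
- Z: Incumbent compares 9, 8, 1, 0 and picks E1; Entrant would get 1.
Maximizing over 7, 5, 5, 1, Entrant chooses W. Subgame-perfect outcome: (E1, W) with payoffs (9, 7).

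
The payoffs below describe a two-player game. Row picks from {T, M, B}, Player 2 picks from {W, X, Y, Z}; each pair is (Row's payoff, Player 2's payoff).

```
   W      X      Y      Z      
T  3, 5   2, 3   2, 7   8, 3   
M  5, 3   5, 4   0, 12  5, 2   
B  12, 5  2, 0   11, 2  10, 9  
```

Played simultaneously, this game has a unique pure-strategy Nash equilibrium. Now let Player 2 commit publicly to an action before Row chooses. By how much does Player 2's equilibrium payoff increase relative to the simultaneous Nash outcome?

Solve by backward induction (Player 2 leads).
- W: BR = B, leader payoff 5.
- X: BR = M, leader payoff 4.
- Y: BR = B, leader payoff 2.
- Z: BR = B, leader payoff 9.
Maximizing over 5, 4, 2, 9, Player 2 chooses Z. Subgame-perfect outcome: (B, Z) with payoffs (10, 9).
Now find the simultaneous Nash equilibrium.
Row's best replies: W→B; X→M; Y→B; Z→B.
Player 2's best replies: T→Y; M→Y; B→Z.
Only (B, Z) has each player best-responding; Nash payoffs (10, 9).
Player 2's commitment gain: 9 − 9 = 0.

0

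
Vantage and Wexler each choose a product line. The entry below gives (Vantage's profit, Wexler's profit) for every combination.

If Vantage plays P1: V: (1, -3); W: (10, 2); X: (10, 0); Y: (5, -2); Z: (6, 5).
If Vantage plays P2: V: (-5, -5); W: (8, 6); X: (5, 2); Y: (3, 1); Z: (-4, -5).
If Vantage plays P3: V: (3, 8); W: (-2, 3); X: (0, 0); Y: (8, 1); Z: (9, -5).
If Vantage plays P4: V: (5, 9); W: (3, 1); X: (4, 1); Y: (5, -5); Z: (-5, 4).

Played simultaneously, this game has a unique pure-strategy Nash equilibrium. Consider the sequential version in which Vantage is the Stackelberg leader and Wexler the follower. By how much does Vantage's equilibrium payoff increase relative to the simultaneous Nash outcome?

3

Wexler best-responds to each possible Vantage move:
- P1: BR = Z, leader payoff 6.
- P2: BR = W, leader payoff 8.
- P3: BR = V, leader payoff 3.
- P4: BR = V, leader payoff 5.
Vantage's induced payoffs are 6, 8, 3, 5, so Vantage commits to P2. Subgame-perfect outcome: (P2, W) with payoffs (8, 6).
Now find the simultaneous Nash equilibrium.
Vantage's best replies: V→P4; W→P1; X→P1; Y→P3; Z→P3.
Wexler's best replies: P1→Z; P2→W; P3→V; P4→V.
The unique mutual best reply is (P4, V), giving (5, 9).
Vantage's commitment gain: 8 − 5 = 3.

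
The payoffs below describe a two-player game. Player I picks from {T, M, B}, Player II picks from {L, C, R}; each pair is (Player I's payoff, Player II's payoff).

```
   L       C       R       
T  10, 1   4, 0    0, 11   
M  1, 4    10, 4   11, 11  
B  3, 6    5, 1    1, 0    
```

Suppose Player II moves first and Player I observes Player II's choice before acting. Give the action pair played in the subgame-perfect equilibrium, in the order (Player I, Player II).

(M, R)

Solve by backward induction (Player II leads).
- L: BR = T, leader payoff 1.
- C: BR = M, leader payoff 4.
- R: BR = M, leader payoff 11.
Player II's induced payoffs are 1, 4, 11, so Player II commits to R. Subgame-perfect outcome: (M, R) with payoffs (11, 11).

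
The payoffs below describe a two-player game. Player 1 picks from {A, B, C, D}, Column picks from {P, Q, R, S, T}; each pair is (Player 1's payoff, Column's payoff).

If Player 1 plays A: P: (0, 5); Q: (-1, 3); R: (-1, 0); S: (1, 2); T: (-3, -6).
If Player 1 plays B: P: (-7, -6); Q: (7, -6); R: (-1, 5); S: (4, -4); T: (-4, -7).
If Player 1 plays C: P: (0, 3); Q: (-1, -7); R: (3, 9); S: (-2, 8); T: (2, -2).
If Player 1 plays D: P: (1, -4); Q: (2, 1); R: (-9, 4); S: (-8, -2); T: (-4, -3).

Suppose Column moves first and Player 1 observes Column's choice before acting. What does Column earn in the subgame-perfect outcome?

Player 1 best-responds to each possible Column move:
- P → Player 1 plays D (best of 0, -7, 0, 1); Column gets -4.
- Q → Player 1 plays B (best of -1, 7, -1, 2); Column gets -6.
- R → Player 1 plays C (best of -1, -1, 3, -9); Column gets 9.
- S → Player 1 plays B (best of 1, 4, -2, -8); Column gets -4.
- T → Player 1 plays C (best of -3, -4, 2, -4); Column gets -2.
Column's induced payoffs are -4, -6, 9, -4, -2, so Column commits to R. Subgame-perfect outcome: (C, R) with payoffs (3, 9).

9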